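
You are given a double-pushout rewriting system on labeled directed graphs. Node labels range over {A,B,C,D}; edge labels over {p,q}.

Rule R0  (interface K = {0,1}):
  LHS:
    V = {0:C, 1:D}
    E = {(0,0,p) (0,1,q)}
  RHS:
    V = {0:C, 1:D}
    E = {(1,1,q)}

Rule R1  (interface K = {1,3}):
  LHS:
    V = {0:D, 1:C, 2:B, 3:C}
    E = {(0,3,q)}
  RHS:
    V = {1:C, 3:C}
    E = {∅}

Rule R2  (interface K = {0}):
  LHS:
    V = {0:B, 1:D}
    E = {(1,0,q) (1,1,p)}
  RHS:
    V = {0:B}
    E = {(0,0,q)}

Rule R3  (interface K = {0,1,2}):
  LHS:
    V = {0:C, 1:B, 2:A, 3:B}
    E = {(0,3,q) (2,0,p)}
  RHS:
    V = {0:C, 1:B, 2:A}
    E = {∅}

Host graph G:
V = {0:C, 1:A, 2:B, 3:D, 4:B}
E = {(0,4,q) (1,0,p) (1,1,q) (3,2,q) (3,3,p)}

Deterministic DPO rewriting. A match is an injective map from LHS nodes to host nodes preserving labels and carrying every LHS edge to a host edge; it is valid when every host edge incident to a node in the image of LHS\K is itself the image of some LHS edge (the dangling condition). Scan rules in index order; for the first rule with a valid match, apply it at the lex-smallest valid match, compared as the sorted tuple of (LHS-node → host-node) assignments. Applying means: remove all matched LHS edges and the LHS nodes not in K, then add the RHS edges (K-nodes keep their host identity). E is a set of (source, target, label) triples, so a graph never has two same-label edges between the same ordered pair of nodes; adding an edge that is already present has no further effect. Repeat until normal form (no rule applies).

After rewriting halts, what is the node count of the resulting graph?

initial: |V|=5 |E|=5  E = 0-q->4 1-p->0 1-q->1 3-q->2 3-p->3
step 1: apply R2 at {0↦2, 1↦3}  → |V|=4 |E|=4  E = 0-q->4 1-p->0 1-q->1 2-q->2
step 2: apply R3 at {0↦0, 1↦2, 2↦1, 3↦4}  → |V|=3 |E|=2  E = 1-q->1 2-q->2
final graph: no rule applies after step 2
NF nodes: {0:C, 1:A, 2:B}

Answer: 3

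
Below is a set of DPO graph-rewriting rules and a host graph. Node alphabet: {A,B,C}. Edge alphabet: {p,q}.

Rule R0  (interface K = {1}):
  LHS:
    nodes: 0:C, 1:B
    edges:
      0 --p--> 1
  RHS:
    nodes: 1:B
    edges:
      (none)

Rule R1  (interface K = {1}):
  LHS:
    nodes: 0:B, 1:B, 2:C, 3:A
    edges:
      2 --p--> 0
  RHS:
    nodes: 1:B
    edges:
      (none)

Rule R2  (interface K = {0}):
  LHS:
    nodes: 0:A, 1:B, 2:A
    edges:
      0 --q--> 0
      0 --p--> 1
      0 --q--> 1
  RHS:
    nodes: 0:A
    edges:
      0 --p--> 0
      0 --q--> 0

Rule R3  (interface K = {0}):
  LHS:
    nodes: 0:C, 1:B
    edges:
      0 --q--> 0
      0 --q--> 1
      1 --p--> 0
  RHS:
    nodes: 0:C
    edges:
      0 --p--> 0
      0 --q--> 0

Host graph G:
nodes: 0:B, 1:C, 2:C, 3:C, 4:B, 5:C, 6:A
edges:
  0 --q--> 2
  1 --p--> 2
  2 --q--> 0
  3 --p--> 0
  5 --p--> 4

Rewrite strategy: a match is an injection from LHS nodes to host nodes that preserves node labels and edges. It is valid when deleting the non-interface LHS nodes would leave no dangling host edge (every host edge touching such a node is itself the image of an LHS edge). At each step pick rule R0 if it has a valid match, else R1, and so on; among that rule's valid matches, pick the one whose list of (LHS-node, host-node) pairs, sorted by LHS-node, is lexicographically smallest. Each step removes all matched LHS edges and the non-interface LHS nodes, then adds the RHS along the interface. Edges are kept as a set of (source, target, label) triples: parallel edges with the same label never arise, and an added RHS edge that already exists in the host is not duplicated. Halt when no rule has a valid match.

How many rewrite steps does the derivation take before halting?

Answer: 2

Steps:
start.  V:7 E:5  edges: 0-q->2 1-p->2 2-q->0 3-p->0 5-p->4
1. fire R0 via {0↦3, 1↦0}  →  V:6 E:4  edges: 0-q->2 1-p->2 2-q->0 5-p->4
2. fire R0 via {0↦5, 1↦4}  →  V:5 E:3  edges: 0-q->2 1-p->2 2-q->0
final graph: no rule applies after step 2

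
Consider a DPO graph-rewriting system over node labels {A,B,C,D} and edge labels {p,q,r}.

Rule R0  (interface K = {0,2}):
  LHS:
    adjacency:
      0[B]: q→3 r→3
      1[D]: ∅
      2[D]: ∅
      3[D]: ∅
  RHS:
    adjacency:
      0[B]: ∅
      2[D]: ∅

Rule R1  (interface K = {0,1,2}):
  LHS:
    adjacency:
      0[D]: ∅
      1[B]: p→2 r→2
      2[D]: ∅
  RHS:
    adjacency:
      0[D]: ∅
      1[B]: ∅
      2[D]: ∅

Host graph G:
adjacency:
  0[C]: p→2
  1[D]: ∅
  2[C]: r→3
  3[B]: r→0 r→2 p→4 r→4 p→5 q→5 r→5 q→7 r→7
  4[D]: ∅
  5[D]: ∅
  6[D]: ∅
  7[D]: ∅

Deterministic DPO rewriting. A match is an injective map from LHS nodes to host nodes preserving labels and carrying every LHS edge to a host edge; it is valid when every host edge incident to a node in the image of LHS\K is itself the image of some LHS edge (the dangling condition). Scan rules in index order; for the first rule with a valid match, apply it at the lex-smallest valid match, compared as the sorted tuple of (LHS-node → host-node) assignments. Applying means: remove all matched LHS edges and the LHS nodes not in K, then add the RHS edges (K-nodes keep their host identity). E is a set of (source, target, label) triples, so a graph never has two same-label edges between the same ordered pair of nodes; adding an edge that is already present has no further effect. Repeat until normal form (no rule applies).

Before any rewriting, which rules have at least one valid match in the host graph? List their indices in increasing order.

Answer: [R0,R1]

Steps:
R0: 6 valid matches — {0↦3, 1↦1, 2↦4, 3↦7}, {0↦3, 1↦1, 2↦5, 3↦7}, {0↦3, 1↦1, 2↦6, 3↦7} (+3 more)
R1: 8 valid matches — {0↦1, 1↦3, 2↦4}, {0↦1, 1↦3, 2↦5}, {0↦4, 1↦3, 2↦5} (+5 more)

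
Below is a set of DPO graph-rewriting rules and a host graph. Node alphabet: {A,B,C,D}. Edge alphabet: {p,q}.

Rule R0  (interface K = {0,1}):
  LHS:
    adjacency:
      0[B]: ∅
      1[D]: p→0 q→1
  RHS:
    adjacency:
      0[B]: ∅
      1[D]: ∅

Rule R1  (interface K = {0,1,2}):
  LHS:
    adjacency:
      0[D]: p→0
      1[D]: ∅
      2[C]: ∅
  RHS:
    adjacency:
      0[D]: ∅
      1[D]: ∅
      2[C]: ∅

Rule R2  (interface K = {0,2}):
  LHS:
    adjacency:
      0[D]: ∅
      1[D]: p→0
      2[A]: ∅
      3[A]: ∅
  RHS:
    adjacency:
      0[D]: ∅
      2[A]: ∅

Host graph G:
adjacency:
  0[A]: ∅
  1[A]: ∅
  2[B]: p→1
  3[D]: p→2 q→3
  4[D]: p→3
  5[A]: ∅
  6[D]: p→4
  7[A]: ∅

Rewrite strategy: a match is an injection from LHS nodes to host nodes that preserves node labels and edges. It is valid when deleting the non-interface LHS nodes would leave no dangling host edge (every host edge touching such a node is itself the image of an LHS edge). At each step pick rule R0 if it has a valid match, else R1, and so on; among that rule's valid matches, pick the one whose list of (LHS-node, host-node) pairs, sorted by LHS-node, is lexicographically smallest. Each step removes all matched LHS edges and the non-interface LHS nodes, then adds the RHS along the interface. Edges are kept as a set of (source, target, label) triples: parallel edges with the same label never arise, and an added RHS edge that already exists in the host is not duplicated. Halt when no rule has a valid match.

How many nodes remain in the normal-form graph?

start.  V:8 E:5  edges: 2-p->1 3-p->2 3-q->3 4-p->3 6-p->4
1. fire R0 via {0↦2, 1↦3}  →  V:8 E:3  edges: 2-p->1 4-p->3 6-p->4
2. fire R2 via {0↦4, 1↦6, 2↦0, 3↦5}  →  V:6 E:2  edges: 2-p->1 4-p->3
3. fire R2 via {0↦3, 1↦4, 2↦0, 3↦7}  →  V:4 E:1  edges: 2-p->1
normal form: no rule applies after step 3
NF nodes: {0:A, 1:A, 2:B, 3:D}

Answer: 4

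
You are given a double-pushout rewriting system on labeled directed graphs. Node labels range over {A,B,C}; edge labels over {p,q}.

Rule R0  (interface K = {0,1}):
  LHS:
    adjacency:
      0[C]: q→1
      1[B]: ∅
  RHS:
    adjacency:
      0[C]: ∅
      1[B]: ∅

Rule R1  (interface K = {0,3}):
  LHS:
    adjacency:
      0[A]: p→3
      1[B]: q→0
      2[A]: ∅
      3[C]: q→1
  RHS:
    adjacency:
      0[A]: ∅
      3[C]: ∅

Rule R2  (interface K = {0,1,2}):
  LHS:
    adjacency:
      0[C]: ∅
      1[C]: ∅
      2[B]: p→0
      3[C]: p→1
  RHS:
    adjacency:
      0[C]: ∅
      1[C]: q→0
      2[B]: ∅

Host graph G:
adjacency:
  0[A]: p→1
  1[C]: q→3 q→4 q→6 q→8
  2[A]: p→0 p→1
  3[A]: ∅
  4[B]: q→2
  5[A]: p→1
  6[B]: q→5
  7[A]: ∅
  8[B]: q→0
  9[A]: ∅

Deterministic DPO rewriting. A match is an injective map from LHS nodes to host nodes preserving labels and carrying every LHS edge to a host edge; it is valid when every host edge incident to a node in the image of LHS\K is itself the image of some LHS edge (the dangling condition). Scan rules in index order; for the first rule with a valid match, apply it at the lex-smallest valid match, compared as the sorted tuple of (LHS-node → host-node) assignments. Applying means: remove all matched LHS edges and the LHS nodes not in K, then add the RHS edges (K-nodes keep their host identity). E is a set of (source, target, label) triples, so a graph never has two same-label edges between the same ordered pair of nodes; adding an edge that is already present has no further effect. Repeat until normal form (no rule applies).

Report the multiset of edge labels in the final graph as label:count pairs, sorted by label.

initial: |V|=10 |E|=11  E = 0-p->1 1-q->3 1-q->4 1-q->6 1-q->8 2-p->0 2-p->1 4-q->2 5-p->1 6-q->5 8-q->0
step 1: apply R0 at {0↦1, 1↦4}  → |V|=10 |E|=10  E = 0-p->1 1-q->3 1-q->6 1-q->8 2-p->0 2-p->1 4-q->2 5-p->1 6-q->5 8-q->0
step 2: apply R0 at {0↦1, 1↦6}  → |V|=10 |E|=9  E = 0-p->1 1-q->3 1-q->8 2-p->0 2-p->1 4-q->2 5-p->1 6-q->5 8-q->0
step 3: apply R0 at {0↦1, 1↦8}  → |V|=10 |E|=8  E = 0-p->1 1-q->3 2-p->0 2-p->1 4-q->2 5-p->1 6-q->5 8-q->0
halt: no rule applies after step 3
NF edges: [(0, 1, 'p'), (1, 3, 'q'), (2, 0, 'p'), (2, 1, 'p'), (4, 2, 'q'), (5, 1, 'p'), (6, 5, 'q'), (8, 0, 'q')]

Answer: p:4 q:4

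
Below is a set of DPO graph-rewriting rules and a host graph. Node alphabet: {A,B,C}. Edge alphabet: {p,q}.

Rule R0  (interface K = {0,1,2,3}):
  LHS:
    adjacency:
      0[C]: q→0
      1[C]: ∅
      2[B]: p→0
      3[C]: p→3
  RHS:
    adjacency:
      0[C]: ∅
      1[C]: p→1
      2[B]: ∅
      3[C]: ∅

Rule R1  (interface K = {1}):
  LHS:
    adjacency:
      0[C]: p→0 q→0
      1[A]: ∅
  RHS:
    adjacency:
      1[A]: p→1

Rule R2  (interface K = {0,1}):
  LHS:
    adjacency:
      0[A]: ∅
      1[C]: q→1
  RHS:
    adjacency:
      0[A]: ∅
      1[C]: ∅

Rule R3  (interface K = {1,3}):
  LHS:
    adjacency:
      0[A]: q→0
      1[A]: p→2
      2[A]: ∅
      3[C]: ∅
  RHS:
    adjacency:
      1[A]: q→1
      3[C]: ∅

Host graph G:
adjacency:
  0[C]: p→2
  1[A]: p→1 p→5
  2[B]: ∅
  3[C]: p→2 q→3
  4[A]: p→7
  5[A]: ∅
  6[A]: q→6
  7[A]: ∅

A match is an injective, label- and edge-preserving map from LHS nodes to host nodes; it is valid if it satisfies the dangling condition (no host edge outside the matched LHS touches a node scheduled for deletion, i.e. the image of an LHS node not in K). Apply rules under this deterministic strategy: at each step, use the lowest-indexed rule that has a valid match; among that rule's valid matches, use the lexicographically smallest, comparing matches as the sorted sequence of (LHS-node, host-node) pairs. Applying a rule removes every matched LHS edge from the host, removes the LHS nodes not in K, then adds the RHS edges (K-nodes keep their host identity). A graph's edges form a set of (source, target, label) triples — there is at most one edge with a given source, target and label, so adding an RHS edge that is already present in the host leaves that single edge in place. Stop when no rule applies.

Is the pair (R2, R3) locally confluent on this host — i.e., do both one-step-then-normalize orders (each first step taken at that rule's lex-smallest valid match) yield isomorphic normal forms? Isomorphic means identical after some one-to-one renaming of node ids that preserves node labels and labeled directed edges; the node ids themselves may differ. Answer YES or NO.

branch R2-first: apply at {0↦1, 1↦3} → |E|=6, then 1 more step(s) → NF |V|=6 |E|=5 V={0:C, 1:A, 2:B, 3:C, 4:A, 7:A} E=0-p->2 1-p->1 1-q->1 3-p->2 4-p->7
branch R3-first: apply at {0↦6, 1↦1, 2↦5, 3↦0} → |E|=6, then 1 more step(s) → NF |V|=6 |E|=5 V={0:C, 1:A, 2:B, 3:C, 4:A, 7:A} E=0-p->2 1-p->1 1-q->1 3-p->2 4-p->7
graphs isomorphic (equal up to label-preserving node renaming)

Answer: YES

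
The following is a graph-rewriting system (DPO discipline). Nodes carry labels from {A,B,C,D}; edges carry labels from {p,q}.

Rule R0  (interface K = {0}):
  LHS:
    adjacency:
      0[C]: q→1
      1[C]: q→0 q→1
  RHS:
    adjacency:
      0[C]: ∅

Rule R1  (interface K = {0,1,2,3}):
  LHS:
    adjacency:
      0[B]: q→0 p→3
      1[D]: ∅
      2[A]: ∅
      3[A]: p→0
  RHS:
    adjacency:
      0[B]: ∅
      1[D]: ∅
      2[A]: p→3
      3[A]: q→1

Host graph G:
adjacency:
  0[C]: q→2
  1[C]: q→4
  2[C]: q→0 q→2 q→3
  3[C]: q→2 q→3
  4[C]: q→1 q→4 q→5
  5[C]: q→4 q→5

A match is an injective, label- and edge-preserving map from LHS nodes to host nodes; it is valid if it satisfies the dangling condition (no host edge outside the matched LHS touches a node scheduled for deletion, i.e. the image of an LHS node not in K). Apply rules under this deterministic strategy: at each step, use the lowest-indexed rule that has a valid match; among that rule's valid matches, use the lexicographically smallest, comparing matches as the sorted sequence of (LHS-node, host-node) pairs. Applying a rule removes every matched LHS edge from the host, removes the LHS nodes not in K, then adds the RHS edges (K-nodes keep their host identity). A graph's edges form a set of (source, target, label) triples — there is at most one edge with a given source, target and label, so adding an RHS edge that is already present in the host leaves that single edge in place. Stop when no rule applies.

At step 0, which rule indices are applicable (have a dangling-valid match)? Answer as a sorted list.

R0: 2 valid matches — {0↦2, 1↦3}, {0↦4, 1↦5}
R1: no valid match — LHS pattern not found

Answer: [R0]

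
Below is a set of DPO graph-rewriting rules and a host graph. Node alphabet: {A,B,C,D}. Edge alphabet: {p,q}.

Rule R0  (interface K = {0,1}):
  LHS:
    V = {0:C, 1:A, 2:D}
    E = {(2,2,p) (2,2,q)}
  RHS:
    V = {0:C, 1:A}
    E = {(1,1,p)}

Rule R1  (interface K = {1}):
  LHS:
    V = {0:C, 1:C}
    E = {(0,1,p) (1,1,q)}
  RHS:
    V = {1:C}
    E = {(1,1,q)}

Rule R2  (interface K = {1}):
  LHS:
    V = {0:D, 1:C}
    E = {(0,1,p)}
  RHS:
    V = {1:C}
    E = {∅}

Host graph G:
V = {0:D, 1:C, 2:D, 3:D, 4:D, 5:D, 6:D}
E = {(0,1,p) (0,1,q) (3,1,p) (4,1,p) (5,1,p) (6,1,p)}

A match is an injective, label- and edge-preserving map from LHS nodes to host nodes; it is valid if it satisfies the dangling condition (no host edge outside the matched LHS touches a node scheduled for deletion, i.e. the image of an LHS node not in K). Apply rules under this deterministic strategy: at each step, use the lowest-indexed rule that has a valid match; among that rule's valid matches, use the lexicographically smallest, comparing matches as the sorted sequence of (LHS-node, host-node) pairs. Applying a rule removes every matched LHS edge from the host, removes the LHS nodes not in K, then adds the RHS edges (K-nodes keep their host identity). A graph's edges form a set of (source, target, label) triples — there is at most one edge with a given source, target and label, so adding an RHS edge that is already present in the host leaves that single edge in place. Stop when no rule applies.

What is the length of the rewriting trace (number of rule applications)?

start.  V:7 E:6  edges: 0-p->1 0-q->1 3-p->1 4-p->1 5-p->1 6-p->1
1. fire R2 via {0↦3, 1↦1}  →  V:6 E:5  edges: 0-p->1 0-q->1 4-p->1 5-p->1 6-p->1
2. fire R2 via {0↦4, 1↦1}  →  V:5 E:4  edges: 0-p->1 0-q->1 5-p->1 6-p->1
3. fire R2 via {0↦5, 1↦1}  →  V:4 E:3  edges: 0-p->1 0-q->1 6-p->1
4. fire R2 via {0↦6, 1↦1}  →  V:3 E:2  edges: 0-p->1 0-q->1
normal form: no rule applies after step 4

Answer: 4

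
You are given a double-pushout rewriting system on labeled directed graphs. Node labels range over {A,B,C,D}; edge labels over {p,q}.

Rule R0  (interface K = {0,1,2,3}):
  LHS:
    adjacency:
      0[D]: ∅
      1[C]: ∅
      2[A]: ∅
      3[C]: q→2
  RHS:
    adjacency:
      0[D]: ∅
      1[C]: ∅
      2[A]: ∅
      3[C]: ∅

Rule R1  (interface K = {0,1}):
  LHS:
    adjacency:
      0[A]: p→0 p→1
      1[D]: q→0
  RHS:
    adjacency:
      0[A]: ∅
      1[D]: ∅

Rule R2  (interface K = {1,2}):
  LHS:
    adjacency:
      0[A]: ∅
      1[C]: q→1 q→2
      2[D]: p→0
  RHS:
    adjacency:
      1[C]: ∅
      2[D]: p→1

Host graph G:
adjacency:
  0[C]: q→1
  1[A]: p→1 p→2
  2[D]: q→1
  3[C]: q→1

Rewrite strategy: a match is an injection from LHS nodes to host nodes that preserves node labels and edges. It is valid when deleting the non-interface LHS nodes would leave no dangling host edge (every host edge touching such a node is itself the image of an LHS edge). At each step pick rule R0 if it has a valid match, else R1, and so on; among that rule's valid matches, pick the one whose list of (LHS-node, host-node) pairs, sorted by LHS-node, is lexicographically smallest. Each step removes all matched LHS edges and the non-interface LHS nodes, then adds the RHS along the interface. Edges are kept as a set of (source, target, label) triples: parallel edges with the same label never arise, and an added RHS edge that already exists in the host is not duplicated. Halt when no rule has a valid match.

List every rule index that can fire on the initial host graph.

R0: 2 valid matches — {0↦2, 1↦0, 2↦1, 3↦3}, {0↦2, 1↦3, 2↦1, 3↦0}
R1: 1 valid match — {0↦1, 1↦2}
R2: no valid match — LHS pattern not found

Answer: [R0,R1]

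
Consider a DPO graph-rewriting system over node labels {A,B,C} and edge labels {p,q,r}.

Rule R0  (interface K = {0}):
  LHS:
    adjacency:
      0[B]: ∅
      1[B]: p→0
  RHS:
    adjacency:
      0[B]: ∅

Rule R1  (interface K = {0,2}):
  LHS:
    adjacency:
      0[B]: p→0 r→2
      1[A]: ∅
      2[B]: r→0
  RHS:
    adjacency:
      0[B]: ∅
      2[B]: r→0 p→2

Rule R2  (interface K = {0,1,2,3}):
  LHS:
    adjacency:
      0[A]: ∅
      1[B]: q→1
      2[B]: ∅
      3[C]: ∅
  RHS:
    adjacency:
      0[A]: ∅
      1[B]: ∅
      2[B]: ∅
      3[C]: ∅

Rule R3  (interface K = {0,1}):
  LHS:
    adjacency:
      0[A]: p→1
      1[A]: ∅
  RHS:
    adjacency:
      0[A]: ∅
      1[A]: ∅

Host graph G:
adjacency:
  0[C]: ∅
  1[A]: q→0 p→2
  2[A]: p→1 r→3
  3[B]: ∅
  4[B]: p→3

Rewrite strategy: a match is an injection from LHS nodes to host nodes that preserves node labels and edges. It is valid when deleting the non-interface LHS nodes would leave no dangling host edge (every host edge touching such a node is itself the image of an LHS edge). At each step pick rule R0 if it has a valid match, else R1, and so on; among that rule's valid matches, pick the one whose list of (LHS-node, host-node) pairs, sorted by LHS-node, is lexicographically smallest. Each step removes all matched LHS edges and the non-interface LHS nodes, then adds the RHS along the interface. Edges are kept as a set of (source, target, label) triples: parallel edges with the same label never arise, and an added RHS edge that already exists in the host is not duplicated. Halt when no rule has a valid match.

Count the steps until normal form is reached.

Answer: 3

Derivation:
start.  V:5 E:5  edges: 1-q->0 1-p->2 2-p->1 2-r->3 4-p->3
1. fire R0 via {0↦3, 1↦4}  →  V:4 E:4  edges: 1-q->0 1-p->2 2-p->1 2-r->3
2. fire R3 via {0↦1, 1↦2}  →  V:4 E:3  edges: 1-q->0 2-p->1 2-r->3
3. fire R3 via {0↦2, 1↦1}  →  V:4 E:2  edges: 1-q->0 2-r->3
final graph: no rule applies after step 3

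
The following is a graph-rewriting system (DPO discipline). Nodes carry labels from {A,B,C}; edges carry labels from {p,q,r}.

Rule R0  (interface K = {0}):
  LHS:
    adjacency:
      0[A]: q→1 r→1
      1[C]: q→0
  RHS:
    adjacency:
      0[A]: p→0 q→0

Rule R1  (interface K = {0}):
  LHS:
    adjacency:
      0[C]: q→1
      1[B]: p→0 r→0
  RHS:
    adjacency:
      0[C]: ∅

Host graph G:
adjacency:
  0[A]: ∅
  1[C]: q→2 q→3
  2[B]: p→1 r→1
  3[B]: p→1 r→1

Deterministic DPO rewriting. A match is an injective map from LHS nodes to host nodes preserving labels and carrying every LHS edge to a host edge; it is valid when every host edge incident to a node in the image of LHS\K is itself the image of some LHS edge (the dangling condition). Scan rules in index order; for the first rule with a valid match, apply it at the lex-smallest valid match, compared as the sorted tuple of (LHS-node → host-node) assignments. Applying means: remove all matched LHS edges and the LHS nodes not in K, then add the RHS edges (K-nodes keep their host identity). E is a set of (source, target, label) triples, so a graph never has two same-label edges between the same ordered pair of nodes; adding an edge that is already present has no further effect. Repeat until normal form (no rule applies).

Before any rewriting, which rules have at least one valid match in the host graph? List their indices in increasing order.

R0: no valid match — LHS pattern not found
R1: 2 valid matches — {0↦1, 1↦2}, {0↦1, 1↦3}

Answer: [R1]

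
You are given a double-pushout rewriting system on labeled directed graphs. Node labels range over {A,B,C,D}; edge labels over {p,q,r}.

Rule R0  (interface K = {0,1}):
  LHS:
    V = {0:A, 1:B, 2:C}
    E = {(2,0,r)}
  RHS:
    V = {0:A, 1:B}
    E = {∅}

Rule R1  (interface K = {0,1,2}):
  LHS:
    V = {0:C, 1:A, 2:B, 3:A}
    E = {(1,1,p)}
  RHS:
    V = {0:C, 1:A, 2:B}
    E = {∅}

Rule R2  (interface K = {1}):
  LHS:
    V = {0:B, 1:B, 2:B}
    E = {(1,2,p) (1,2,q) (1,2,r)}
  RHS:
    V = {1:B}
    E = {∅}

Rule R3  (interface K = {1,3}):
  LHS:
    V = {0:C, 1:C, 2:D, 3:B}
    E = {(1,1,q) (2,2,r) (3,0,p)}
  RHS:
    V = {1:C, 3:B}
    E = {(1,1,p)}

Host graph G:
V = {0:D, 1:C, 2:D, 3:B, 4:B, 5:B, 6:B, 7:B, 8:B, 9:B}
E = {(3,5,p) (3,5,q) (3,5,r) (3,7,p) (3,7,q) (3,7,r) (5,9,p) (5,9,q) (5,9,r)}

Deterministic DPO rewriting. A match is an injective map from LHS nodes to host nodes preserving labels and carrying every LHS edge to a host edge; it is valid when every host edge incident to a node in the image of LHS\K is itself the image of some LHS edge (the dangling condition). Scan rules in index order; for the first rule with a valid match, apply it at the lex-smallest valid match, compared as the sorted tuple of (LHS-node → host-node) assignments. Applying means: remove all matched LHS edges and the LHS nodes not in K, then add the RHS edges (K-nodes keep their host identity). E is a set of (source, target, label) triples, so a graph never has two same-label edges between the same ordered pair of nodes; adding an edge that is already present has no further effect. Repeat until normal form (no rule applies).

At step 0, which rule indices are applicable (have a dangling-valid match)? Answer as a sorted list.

Answer: [R2]

Steps:
R0: no valid match — LHS pattern not found
R1: no valid match — LHS pattern not found
R2: 6 valid matches — {0↦4, 1↦3, 2↦7}, {0↦4, 1↦5, 2↦9}, {0↦6, 1↦3, 2↦7} (+3 more)
R3: no valid match — LHS pattern not found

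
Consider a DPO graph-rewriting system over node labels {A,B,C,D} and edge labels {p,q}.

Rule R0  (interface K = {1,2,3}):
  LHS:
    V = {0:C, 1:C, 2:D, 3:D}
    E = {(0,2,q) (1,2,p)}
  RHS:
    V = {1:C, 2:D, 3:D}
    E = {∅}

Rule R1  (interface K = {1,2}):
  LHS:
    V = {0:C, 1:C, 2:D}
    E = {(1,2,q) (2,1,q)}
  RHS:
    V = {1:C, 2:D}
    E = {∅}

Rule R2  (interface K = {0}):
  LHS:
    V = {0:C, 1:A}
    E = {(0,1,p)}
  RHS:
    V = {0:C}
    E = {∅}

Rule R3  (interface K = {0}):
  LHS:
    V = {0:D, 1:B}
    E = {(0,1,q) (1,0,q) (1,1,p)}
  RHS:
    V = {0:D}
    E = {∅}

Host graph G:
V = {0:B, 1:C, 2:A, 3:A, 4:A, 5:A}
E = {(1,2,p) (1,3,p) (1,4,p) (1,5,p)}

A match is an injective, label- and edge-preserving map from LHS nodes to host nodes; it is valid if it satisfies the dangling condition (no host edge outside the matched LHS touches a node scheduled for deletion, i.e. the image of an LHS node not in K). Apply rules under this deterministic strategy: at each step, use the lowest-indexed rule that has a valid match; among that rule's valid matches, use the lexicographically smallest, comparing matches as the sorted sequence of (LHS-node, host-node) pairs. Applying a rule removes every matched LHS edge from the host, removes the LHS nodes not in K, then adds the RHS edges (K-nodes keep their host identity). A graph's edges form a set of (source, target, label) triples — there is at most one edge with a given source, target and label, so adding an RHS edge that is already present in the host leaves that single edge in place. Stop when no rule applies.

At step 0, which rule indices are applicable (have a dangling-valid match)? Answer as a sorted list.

Answer: [R2]

Derivation:
R0: no valid match — LHS pattern not found
R1: no valid match — LHS pattern not found
R2: 4 valid matches — {0↦1, 1↦2}, {0↦1, 1↦3}, {0↦1, 1↦4} (+1 more)
R3: no valid match — LHS pattern not found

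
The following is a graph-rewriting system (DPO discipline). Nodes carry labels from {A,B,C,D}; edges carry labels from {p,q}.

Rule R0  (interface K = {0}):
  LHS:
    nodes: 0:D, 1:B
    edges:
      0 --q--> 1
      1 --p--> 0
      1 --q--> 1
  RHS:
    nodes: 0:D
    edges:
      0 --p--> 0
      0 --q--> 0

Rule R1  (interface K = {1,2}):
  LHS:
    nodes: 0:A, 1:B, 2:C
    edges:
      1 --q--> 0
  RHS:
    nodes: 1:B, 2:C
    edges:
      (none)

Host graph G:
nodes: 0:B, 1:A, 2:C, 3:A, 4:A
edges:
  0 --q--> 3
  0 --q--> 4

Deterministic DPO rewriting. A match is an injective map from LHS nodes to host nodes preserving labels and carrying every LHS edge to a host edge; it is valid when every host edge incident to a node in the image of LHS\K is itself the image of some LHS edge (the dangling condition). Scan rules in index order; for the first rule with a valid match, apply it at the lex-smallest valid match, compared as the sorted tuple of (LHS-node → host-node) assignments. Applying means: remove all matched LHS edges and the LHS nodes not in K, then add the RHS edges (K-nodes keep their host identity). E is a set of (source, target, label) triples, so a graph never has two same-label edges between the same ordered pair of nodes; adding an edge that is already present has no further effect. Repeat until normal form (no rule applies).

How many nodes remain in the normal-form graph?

Answer: 3

Steps:
[0] host  ⇒  5 nodes, 2 edges  {0-q->3 0-q->4}
[1] R1 @ {0↦3, 1↦0, 2↦2}  ⇒  4 nodes, 1 edges  {0-q->4}
[2] R1 @ {0↦4, 1↦0, 2↦2}  ⇒  3 nodes, 0 edges  {∅}
halt: no rule applies after step 2
NF nodes: {0:B, 1:A, 2:C}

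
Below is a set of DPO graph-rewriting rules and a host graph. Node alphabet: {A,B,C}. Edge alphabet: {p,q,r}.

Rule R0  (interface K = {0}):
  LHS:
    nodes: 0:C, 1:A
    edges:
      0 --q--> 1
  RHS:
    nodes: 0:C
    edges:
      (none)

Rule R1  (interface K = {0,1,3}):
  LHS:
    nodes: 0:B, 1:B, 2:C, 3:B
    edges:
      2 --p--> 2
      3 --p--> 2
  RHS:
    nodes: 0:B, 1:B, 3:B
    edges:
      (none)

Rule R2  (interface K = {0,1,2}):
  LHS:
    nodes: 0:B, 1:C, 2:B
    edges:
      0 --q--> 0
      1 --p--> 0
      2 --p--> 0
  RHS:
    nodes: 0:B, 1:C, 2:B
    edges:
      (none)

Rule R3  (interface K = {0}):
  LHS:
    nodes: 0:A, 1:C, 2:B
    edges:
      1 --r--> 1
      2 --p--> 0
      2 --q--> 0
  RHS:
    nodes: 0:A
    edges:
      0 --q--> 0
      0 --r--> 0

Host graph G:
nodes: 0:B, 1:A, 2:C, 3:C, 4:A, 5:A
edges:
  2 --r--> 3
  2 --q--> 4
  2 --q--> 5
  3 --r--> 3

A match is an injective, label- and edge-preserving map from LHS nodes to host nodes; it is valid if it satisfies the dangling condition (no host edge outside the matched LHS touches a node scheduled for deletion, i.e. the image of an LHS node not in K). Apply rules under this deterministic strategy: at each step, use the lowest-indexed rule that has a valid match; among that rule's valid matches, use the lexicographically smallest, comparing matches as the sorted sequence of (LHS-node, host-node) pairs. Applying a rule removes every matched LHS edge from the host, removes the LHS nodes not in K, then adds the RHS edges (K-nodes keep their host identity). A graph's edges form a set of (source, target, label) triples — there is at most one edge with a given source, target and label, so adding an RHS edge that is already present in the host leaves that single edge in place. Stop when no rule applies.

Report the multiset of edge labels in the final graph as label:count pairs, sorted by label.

Answer: r:2

Derivation:
initial: |V|=6 |E|=4  E = 2-r->3 2-q->4 2-q->5 3-r->3
step 1: apply R0 at {0↦2, 1↦4}  → |V|=5 |E|=3  E = 2-r->3 2-q->5 3-r->3
step 2: apply R0 at {0↦2, 1↦5}  → |V|=4 |E|=2  E = 2-r->3 3-r->3
normal form: no rule applies after step 2
NF edges: [(2, 3, 'r'), (3, 3, 'r')]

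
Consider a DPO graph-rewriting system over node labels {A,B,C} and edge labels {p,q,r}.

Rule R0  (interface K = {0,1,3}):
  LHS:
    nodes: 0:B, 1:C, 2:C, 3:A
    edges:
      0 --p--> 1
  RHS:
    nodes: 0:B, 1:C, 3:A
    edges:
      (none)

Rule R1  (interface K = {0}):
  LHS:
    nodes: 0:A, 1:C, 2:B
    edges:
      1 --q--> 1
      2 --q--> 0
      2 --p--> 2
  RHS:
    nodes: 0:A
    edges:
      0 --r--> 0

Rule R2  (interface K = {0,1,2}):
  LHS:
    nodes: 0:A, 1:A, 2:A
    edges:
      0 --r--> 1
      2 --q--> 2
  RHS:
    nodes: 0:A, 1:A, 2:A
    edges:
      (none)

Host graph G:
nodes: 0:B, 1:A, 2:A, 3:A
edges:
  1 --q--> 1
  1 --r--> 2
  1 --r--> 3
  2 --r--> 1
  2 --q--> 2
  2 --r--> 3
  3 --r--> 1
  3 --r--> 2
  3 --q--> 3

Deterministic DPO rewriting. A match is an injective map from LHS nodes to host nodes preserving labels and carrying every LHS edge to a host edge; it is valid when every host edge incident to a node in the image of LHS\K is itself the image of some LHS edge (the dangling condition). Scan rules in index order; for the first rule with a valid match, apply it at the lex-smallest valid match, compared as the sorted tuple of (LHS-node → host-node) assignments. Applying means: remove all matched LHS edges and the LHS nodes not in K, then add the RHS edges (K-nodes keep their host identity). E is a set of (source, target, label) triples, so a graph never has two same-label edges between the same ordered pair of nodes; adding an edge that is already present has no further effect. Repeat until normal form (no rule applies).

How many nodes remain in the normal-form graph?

Answer: 4

Derivation:
[0] host  ⇒  4 nodes, 9 edges  {1-q->1 1-r->2 1-r->3 2-r->1 2-q->2 2-r->3 3-r->1 3-r->2 3-q->3}
[1] R2 @ {0↦1, 1↦2, 2↦3}  ⇒  4 nodes, 7 edges  {1-q->1 1-r->3 2-r->1 2-q->2 2-r->3 3-r->1 3-r->2}
[2] R2 @ {0↦1, 1↦3, 2↦2}  ⇒  4 nodes, 5 edges  {1-q->1 2-r->1 2-r->3 3-r->1 3-r->2}
[3] R2 @ {0↦2, 1↦3, 2↦1}  ⇒  4 nodes, 3 edges  {2-r->1 3-r->1 3-r->2}
halt: no rule applies after step 3
NF nodes: {0:B, 1:A, 2:A, 3:A}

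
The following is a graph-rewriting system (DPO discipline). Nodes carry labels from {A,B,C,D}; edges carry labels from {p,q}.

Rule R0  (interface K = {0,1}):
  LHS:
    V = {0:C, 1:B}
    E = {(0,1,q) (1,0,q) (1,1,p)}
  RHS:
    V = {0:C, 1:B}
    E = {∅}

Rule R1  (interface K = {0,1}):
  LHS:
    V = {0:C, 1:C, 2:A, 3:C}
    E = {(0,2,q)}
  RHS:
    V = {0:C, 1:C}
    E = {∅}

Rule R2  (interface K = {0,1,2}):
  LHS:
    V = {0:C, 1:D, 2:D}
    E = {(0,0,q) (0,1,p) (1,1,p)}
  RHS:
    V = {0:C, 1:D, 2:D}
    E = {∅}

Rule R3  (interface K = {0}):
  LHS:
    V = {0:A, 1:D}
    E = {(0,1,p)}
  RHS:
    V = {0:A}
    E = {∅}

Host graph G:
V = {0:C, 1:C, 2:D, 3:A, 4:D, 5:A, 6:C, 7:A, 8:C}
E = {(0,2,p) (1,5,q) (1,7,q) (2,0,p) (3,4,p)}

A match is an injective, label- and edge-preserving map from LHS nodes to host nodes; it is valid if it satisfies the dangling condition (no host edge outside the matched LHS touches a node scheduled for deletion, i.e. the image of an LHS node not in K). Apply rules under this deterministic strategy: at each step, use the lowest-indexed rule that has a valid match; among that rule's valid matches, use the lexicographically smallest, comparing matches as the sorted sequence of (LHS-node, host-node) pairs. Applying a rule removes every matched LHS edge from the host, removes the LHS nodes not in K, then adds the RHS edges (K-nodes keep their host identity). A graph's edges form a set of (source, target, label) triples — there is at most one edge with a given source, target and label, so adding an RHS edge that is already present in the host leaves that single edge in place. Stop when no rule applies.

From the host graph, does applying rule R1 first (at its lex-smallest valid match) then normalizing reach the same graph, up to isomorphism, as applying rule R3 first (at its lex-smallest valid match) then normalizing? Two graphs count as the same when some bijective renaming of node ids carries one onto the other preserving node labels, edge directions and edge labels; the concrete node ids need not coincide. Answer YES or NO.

Answer: YES

Derivation:
branch R1-first: apply at {0↦1, 1↦0, 2↦5, 3↦6} → |E|=4, then 2 more step(s) → NF |V|=4 |E|=2 V={0:C, 1:C, 2:D, 3:A} E=0-p->2 2-p->0
branch R3-first: apply at {0↦3, 1↦4} → |E|=4, then 2 more step(s) → NF |V|=4 |E|=2 V={0:C, 1:C, 2:D, 3:A} E=0-p->2 2-p->0
graphs isomorphic (equal up to label-preserving node renaming)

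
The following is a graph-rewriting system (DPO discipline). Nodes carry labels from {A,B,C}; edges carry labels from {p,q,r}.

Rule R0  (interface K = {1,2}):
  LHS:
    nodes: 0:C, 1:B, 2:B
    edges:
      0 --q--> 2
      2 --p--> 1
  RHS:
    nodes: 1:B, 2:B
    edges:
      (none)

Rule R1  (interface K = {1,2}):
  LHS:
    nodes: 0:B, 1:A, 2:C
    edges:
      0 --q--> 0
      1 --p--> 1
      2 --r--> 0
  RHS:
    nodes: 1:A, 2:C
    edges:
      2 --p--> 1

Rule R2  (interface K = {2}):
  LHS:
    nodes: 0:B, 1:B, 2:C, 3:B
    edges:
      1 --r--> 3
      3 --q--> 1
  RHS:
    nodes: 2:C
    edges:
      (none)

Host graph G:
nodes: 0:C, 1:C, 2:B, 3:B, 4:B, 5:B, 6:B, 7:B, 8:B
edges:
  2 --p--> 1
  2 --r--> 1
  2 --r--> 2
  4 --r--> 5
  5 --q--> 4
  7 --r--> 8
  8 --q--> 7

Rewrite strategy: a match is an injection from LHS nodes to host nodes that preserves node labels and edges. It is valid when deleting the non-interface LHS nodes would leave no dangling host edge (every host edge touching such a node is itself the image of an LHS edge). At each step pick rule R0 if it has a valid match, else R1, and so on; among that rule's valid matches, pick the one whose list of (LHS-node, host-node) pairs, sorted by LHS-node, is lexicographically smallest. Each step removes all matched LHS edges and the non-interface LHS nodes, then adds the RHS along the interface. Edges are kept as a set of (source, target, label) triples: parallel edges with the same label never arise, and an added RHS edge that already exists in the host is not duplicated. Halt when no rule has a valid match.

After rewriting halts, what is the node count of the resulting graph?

start.  V:9 E:7  edges: 2-p->1 2-r->1 2-r->2 4-r->5 5-q->4 7-r->8 8-q->7
1. fire R2 via {0↦3, 1↦4, 2↦0, 3↦5}  →  V:6 E:5  edges: 2-p->1 2-r->1 2-r->2 7-r->8 8-q->7
2. fire R2 via {0↦6, 1↦7, 2↦0, 3↦8}  →  V:3 E:3  edges: 2-p->1 2-r->1 2-r->2
final graph: no rule applies after step 2
NF nodes: {0:C, 1:C, 2:B}

Answer: 3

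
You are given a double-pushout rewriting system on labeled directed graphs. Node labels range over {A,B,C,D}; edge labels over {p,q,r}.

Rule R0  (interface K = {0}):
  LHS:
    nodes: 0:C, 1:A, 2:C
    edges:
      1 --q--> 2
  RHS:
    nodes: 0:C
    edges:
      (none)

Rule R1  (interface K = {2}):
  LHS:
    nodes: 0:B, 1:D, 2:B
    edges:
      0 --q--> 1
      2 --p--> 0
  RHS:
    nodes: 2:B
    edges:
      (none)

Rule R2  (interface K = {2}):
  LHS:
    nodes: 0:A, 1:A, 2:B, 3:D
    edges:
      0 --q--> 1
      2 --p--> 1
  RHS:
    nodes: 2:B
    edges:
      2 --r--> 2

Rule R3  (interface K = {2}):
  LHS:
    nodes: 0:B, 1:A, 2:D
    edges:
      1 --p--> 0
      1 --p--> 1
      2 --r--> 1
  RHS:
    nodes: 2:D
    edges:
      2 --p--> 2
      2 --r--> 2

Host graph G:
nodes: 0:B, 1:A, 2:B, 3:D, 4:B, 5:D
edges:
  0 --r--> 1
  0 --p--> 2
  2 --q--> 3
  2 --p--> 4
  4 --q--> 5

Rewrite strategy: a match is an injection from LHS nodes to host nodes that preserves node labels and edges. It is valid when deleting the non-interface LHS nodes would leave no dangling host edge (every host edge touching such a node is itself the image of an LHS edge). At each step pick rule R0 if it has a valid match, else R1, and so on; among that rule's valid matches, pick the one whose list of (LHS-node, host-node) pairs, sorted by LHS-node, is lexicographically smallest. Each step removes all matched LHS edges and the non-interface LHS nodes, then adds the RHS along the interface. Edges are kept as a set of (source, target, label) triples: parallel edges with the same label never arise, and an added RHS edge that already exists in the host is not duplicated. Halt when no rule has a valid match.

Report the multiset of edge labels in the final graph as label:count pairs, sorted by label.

initial: |V|=6 |E|=5  E = 0-r->1 0-p->2 2-q->3 2-p->4 4-q->5
step 1: apply R1 at {0↦4, 1↦5, 2↦2}  → |V|=4 |E|=3  E = 0-r->1 0-p->2 2-q->3
step 2: apply R1 at {0↦2, 1↦3, 2↦0}  → |V|=2 |E|=1  E = 0-r->1
halt: no rule applies after step 2
NF edges: [(0, 1, 'r')]

Answer: r:1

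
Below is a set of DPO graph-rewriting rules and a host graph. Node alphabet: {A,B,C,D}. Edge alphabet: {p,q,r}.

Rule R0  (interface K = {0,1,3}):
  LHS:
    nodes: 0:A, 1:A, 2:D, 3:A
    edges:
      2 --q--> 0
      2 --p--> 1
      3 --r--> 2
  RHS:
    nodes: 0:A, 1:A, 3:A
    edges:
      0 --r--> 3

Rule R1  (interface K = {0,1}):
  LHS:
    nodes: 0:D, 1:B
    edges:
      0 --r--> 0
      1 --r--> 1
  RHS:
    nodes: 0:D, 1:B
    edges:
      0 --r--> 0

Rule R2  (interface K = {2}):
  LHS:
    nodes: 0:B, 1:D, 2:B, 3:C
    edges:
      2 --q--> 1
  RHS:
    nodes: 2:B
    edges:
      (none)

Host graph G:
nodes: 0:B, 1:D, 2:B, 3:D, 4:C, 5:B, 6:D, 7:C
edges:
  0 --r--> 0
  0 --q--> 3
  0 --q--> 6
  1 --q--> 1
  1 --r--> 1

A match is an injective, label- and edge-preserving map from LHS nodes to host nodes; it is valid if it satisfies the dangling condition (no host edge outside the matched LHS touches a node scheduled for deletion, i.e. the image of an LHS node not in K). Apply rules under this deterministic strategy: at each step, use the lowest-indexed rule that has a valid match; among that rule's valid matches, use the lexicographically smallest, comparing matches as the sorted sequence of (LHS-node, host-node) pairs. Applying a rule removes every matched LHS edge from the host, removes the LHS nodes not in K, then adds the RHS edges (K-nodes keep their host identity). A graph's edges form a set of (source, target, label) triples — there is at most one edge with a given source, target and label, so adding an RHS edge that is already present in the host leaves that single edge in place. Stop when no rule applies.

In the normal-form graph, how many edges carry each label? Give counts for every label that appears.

initial: |V|=8 |E|=5  E = 0-r->0 0-q->3 0-q->6 1-q->1 1-r->1
step 1: apply R1 at {0↦1, 1↦0}  → |V|=8 |E|=4  E = 0-q->3 0-q->6 1-q->1 1-r->1
step 2: apply R2 at {0↦2, 1↦3, 2↦0, 3↦4}  → |V|=5 |E|=3  E = 0-q->6 1-q->1 1-r->1
step 3: apply R2 at {0↦5, 1↦6, 2↦0, 3↦7}  → |V|=2 |E|=2  E = 1-q->1 1-r->1
halt: no rule applies after step 3
NF edges: [(1, 1, 'q'), (1, 1, 'r')]

Answer: q:1 r:1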